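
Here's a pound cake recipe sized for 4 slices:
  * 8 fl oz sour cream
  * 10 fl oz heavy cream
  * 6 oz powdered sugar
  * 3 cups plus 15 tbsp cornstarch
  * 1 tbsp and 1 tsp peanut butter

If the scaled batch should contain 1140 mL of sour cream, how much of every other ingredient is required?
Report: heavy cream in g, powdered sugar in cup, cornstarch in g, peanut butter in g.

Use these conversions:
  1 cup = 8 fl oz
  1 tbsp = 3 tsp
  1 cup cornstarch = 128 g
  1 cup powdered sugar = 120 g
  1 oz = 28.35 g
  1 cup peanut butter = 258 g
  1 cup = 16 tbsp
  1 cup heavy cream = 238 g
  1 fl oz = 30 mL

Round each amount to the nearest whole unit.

heavy cream: 1413 g; powdered sugar: 7 cup; cornstarch: 2394 g; peanut butter: 102 g

The original recipe has 240 mL of sour cream, so the scaling factor is 1140 ÷ 240 = 19/4 = 4.75.
heavy cream: 10 fl oz × 19/4 ÷ 8 fl oz/cup × 238 g/cup ≈ 1413 g
powdered sugar: 6 oz × 19/4 × 28.35 g/oz ÷ 120 g/cup ≈ 7 cup
cornstarch: (3 cup + 15 tbsp = 3.9375 cup) × 19/4 × 128 g/cup = 2394 g
peanut butter: (1 tbsp + 1 tsp = 4/3 tbsp) × 19/4 ÷ 16 tbsp/cup × 258 g/cup ≈ 102 g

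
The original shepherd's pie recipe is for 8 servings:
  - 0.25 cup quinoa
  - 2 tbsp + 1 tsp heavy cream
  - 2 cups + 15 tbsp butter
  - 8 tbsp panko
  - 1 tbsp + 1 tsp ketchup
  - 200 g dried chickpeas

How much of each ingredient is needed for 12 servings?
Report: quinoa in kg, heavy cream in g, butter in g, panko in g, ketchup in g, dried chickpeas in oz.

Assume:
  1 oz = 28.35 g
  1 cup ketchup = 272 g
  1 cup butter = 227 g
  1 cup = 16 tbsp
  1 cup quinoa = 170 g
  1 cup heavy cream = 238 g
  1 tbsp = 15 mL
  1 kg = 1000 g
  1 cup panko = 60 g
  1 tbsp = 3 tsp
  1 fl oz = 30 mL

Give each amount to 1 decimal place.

Scaling factor: 12/8 = 3/2 = 1.5.
quinoa: 0.25 cup × 3/2 × 170 g/cup ÷ 1000 g/kg ≈ 0.1 kg
heavy cream: (2 tbsp + 1 tsp = 7/3 tbsp) × 3/2 ÷ 16 tbsp/cup × 238 g/cup ≈ 52.1 g
butter: (2 cup + 15 tbsp = 2.9375 cup) × 3/2 × 227 g/cup ≈ 1000.2 g
panko: 8 tbsp × 3/2 ÷ 16 tbsp/cup × 60 g/cup = 45.0 g
ketchup: (1 tbsp + 1 tsp = 4/3 tbsp) × 3/2 ÷ 16 tbsp/cup × 272 g/cup = 34.0 g
dried chickpeas: 200 g × 3/2 ÷ 28.35 g/oz ≈ 10.6 oz

quinoa: 0.1 kg; heavy cream: 52.1 g; butter: 1000.2 g; panko: 45.0 g; ketchup: 34.0 g; dried chickpeas: 10.6 oz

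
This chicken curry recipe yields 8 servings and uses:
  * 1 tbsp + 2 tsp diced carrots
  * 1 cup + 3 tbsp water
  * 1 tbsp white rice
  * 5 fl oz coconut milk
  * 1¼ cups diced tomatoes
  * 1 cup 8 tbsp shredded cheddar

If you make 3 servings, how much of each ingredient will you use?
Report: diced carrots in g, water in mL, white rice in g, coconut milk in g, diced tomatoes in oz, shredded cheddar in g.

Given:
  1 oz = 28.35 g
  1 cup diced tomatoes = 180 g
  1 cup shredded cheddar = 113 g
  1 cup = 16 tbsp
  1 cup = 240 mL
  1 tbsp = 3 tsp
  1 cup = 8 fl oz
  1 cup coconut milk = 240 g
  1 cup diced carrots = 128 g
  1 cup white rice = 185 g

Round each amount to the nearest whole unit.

Scaling factor: 3/8 = 0.375.
diced carrots: (1 tbsp + 2 tsp = 5/3 tbsp) × 3/8 ÷ 16 tbsp/cup × 128 g/cup = 5 g
water: (1 cup + 3 tbsp = 1.1875 cup) × 3/8 × 240 mL/cup ≈ 107 mL
white rice: 1 tbsp × 3/8 ÷ 16 tbsp/cup × 185 g/cup ≈ 4 g
coconut milk: 5 fl oz × 3/8 ÷ 8 fl oz/cup × 240 g/cup ≈ 56 g
diced tomatoes: 1.25 cup × 3/8 × 180 g/cup ÷ 28.35 g/oz ≈ 3 oz
shredded cheddar: (1 cup + 8 tbsp = 1.5 cup) × 3/8 × 113 g/cup ≈ 64 g

diced carrots: 5 g; water: 107 mL; white rice: 4 g; coconut milk: 56 g; diced tomatoes: 3 oz; shredded cheddar: 64 g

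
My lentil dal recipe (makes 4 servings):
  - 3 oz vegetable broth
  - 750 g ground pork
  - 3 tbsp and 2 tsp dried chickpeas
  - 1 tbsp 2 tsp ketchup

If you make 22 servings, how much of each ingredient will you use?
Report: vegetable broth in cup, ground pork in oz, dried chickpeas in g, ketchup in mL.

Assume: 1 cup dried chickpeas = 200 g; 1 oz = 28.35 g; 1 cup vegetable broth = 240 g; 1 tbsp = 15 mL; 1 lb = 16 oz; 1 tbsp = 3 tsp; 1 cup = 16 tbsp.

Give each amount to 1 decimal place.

Scaling factor: 22/4 = 11/2 = 5.5.
vegetable broth: 3 oz × 11/2 × 28.35 g/oz ÷ 240 g/cup ≈ 1.9 cup
ground pork: 750 g × 11/2 ÷ 28.35 g/oz ≈ 145.5 oz
dried chickpeas: (3 tbsp + 2 tsp = 11/3 tbsp) × 11/2 ÷ 16 tbsp/cup × 200 g/cup ≈ 252.1 g
ketchup: (1 tbsp + 2 tsp = 5/3 tbsp) × 11/2 × 15 mL/tbsp = 137.5 mL

vegetable broth: 1.9 cup; ground pork: 145.5 oz; dried chickpeas: 252.1 g; ketchup: 137.5 mL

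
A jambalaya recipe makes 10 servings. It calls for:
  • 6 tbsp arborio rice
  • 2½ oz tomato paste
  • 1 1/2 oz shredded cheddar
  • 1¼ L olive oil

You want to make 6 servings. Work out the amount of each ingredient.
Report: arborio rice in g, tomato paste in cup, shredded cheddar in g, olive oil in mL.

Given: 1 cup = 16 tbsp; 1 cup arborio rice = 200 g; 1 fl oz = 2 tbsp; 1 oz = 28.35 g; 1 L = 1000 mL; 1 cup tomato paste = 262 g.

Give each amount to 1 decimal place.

arborio rice: 45.0 g; tomato paste: 0.2 cup; shredded cheddar: 25.5 g; olive oil: 750.0 mL

Scaling factor: 6/10 = 3/5 = 0.6.
arborio rice: 6 tbsp × 3/5 ÷ 16 tbsp/cup × 200 g/cup = 45.0 g
tomato paste: 2.5 oz × 3/5 × 28.35 g/oz ÷ 262 g/cup ≈ 0.2 cup
shredded cheddar: 1.5 oz × 3/5 × 28.35 g/oz ≈ 25.5 g
olive oil: 1.25 L × 3/5 × 1000 mL/L = 750.0 mL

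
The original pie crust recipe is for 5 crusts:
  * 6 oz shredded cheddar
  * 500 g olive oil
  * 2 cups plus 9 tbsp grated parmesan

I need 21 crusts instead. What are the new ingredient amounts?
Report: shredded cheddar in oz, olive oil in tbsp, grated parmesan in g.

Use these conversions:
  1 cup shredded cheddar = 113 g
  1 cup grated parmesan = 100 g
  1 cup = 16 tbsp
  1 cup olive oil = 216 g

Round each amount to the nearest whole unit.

Scaling factor: 21/5 = 4.2.
shredded cheddar: 6 oz × 21/5 ≈ 25 oz
olive oil: 500 g × 21/5 ÷ 216 g/cup × 16 tbsp/cup ≈ 156 tbsp
grated parmesan: (2 cup + 9 tbsp = 2.5625 cup) × 21/5 × 100 g/cup ≈ 1076 g

shredded cheddar: 25 oz; olive oil: 156 tbsp; grated parmesan: 1076 g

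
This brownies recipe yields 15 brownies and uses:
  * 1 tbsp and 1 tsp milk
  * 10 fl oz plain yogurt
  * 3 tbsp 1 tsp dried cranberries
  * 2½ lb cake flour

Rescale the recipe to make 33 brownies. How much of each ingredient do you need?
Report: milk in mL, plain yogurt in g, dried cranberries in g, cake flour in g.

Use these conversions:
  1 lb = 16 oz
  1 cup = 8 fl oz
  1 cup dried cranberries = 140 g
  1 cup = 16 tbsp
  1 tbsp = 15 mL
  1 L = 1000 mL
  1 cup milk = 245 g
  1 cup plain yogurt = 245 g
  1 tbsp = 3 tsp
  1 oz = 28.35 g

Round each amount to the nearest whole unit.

Scaling factor: 33/15 = 11/5 = 2.2.
milk: (1 tbsp + 1 tsp = 4/3 tbsp) × 11/5 × 15 mL/tbsp = 44 mL
plain yogurt: 10 fl oz × 11/5 ÷ 8 fl oz/cup × 245 g/cup ≈ 674 g
dried cranberries: (3 tbsp + 1 tsp = 10/3 tbsp) × 11/5 ÷ 16 tbsp/cup × 140 g/cup ≈ 64 g
cake flour: 2.5 lb × 11/5 × 16 oz/lb × 28.35 g/oz ≈ 2495 g

milk: 44 mL; plain yogurt: 674 g; dried cranberries: 64 g; cake flour: 2495 g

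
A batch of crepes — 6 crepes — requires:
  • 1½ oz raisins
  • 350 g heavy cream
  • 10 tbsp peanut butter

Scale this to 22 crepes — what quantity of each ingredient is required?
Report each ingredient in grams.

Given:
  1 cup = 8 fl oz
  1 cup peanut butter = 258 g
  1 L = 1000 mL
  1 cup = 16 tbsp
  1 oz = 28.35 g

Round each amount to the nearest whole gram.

Scaling factor: 22/6 = 11/3.
raisins: 1.5 oz × 11/3 × 28.35 g/oz ≈ 156 g
heavy cream: 350 g × 11/3 ≈ 1283 g
peanut butter: 10 tbsp × 11/3 ÷ 16 tbsp/cup × 258 g/cup ≈ 591 g

raisins: 156 g; heavy cream: 1283 g; peanut butter: 591 g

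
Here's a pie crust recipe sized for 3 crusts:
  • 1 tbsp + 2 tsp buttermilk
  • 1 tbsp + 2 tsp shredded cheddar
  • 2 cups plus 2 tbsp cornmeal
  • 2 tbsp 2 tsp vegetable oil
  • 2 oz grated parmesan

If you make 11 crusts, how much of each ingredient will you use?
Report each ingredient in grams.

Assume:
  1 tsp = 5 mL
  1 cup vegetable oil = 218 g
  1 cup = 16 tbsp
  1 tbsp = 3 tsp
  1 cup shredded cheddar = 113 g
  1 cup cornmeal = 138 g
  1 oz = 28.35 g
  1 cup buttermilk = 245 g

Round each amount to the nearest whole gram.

Scaling factor: 11/3.
buttermilk: (1 tbsp + 2 tsp = 5/3 tbsp) × 11/3 ÷ 16 tbsp/cup × 245 g/cup ≈ 94 g
shredded cheddar: (1 tbsp + 2 tsp = 5/3 tbsp) × 11/3 ÷ 16 tbsp/cup × 113 g/cup ≈ 43 g
cornmeal: (2 cup + 2 tbsp = 2.125 cup) × 11/3 × 138 g/cup ≈ 1075 g
vegetable oil: (2 tbsp + 2 tsp = 8/3 tbsp) × 11/3 ÷ 16 tbsp/cup × 218 g/cup ≈ 133 g
grated parmesan: 2 oz × 11/3 × 28.35 g/oz ≈ 208 g

buttermilk: 94 g; shredded cheddar: 43 g; cornmeal: 1075 g; vegetable oil: 133 g; grated parmesan: 208 g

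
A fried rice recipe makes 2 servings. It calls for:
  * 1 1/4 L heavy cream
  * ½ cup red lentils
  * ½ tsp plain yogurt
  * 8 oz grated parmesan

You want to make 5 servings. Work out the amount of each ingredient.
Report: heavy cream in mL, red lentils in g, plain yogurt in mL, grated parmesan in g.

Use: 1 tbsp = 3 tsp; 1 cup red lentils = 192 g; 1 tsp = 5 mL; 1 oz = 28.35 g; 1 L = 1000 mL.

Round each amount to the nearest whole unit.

heavy cream: 3125 mL; red lentils: 240 g; plain yogurt: 6 mL; grated parmesan: 567 g

Scaling factor: 5/2 = 2.5.
heavy cream: 1.25 L × 5/2 × 1000 mL/L = 3125 mL
red lentils: 0.5 cup × 5/2 × 192 g/cup = 240 g
plain yogurt: 0.5 tsp × 5/2 × 5 mL/tsp ≈ 6 mL
grated parmesan: 8 oz × 5/2 × 28.35 g/oz = 567 g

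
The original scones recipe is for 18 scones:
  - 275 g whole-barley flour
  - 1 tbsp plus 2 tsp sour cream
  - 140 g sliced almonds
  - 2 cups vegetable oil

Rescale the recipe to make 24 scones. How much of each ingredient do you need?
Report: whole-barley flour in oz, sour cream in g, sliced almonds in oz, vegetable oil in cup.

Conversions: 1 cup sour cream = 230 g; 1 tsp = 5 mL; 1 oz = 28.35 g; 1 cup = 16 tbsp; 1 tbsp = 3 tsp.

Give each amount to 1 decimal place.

Scaling factor: 24/18 = 4/3.
whole-barley flour: 275 g × 4/3 ÷ 28.35 g/oz ≈ 12.9 oz
sour cream: (1 tbsp + 2 tsp = 5/3 tbsp) × 4/3 ÷ 16 tbsp/cup × 230 g/cup ≈ 31.9 g
sliced almonds: 140 g × 4/3 ÷ 28.35 g/oz ≈ 6.6 oz
vegetable oil: 2 cup × 4/3 ≈ 2.7 cup

whole-barley flour: 12.9 oz; sour cream: 31.9 g; sliced almonds: 6.6 oz; vegetable oil: 2.7 cup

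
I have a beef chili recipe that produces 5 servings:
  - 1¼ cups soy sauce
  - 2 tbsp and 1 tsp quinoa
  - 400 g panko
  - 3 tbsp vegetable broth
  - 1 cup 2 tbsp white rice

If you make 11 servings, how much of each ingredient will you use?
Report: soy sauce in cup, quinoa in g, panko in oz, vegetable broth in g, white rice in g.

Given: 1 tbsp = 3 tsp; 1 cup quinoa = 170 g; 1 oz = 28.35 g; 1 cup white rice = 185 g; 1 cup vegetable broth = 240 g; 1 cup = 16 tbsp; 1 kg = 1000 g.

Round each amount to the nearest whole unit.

Scaling factor: 11/5 = 2.2.
soy sauce: 1.25 cup × 11/5 ≈ 3 cup
quinoa: (2 tbsp + 1 tsp = 7/3 tbsp) × 11/5 ÷ 16 tbsp/cup × 170 g/cup ≈ 55 g
panko: 400 g × 11/5 ÷ 28.35 g/oz ≈ 31 oz
vegetable broth: 3 tbsp × 11/5 ÷ 16 tbsp/cup × 240 g/cup = 99 g
white rice: (1 cup + 2 tbsp = 1.125 cup) × 11/5 × 185 g/cup ≈ 458 g

soy sauce: 3 cup; quinoa: 55 g; panko: 31 oz; vegetable broth: 99 g; white rice: 458 g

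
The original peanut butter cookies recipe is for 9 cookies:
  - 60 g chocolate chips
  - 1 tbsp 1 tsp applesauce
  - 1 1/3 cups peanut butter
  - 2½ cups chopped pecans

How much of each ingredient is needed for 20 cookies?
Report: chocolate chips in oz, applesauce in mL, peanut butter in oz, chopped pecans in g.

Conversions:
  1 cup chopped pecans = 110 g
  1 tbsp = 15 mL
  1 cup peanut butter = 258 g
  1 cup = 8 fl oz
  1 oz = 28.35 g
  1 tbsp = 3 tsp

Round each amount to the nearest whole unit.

chocolate chips: 5 oz; applesauce: 44 mL; peanut butter: 27 oz; chopped pecans: 611 g

Scaling factor: 20/9.
chocolate chips: 60 g × 20/9 ÷ 28.35 g/oz ≈ 5 oz
applesauce: (1 tbsp + 1 tsp = 4/3 tbsp) × 20/9 × 15 mL/tbsp ≈ 44 mL
peanut butter: 4/3 cup × 20/9 × 258 g/cup ÷ 28.35 g/oz ≈ 27 oz
chopped pecans: 2.5 cup × 20/9 × 110 g/cup ≈ 611 g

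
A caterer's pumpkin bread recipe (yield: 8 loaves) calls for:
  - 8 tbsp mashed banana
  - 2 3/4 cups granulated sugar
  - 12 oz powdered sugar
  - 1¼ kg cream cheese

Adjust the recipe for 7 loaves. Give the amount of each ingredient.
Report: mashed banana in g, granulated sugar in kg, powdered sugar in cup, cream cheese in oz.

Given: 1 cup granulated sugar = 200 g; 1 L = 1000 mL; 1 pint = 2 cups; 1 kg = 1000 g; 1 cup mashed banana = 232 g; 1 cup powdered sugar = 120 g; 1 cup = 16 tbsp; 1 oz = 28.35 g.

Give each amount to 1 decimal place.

Scaling factor: 7/8 = 0.875.
mashed banana: 8 tbsp × 7/8 ÷ 16 tbsp/cup × 232 g/cup = 101.5 g
granulated sugar: 2.75 cup × 7/8 × 200 g/cup ÷ 1000 g/kg ≈ 0.5 kg
powdered sugar: 12 oz × 7/8 × 28.35 g/oz ÷ 120 g/cup ≈ 2.5 cup
cream cheese: 1.25 kg × 7/8 × 1000 g/kg ÷ 28.35 g/oz ≈ 38.6 oz

mashed banana: 101.5 g; granulated sugar: 0.5 kg; powdered sugar: 2.5 cup; cream cheese: 38.6 oz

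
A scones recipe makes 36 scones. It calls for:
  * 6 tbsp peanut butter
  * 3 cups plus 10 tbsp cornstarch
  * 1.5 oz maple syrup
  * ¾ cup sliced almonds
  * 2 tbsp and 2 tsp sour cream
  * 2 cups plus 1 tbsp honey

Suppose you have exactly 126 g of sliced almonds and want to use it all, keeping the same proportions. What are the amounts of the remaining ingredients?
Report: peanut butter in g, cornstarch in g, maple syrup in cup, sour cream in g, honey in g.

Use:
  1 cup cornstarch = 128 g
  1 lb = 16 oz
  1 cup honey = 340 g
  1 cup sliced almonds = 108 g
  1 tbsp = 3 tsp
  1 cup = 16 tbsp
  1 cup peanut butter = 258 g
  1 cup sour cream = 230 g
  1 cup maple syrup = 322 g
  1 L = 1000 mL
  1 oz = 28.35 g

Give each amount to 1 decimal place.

The original recipe has 81 g of sliced almonds, so the scaling factor is 126 ÷ 81 = 14/9.
peanut butter: 6 tbsp × 14/9 ÷ 16 tbsp/cup × 258 g/cup = 150.5 g
cornstarch: (3 cup + 10 tbsp = 3.625 cup) × 14/9 × 128 g/cup ≈ 721.8 g
maple syrup: 1.5 oz × 14/9 × 28.35 g/oz ÷ 322 g/cup ≈ 0.2 cup
sour cream: (2 tbsp + 2 tsp = 8/3 tbsp) × 14/9 ÷ 16 tbsp/cup × 230 g/cup ≈ 59.6 g
honey: (2 cup + 1 tbsp = 2.0625 cup) × 14/9 × 340 g/cup ≈ 1090.8 g

peanut butter: 150.5 g; cornstarch: 721.8 g; maple syrup: 0.2 cup; sour cream: 59.6 g; honey: 1090.8 g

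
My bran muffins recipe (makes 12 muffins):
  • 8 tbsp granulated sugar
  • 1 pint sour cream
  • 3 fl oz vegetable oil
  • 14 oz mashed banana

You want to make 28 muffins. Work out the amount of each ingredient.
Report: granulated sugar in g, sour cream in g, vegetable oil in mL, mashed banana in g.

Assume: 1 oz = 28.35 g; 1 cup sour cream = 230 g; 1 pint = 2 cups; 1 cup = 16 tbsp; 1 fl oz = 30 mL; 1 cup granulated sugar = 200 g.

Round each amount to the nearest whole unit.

granulated sugar: 233 g; sour cream: 1073 g; vegetable oil: 210 mL; mashed banana: 926 g

Scaling factor: 28/12 = 7/3.
granulated sugar: 8 tbsp × 7/3 ÷ 16 tbsp/cup × 200 g/cup ≈ 233 g
sour cream: 1 pint × 7/3 × 2 cup/pint × 230 g/cup ≈ 1073 g
vegetable oil: 3 fl oz × 7/3 × 30 mL/fl oz = 210 mL
mashed banana: 14 oz × 7/3 × 28.35 g/oz ≈ 926 g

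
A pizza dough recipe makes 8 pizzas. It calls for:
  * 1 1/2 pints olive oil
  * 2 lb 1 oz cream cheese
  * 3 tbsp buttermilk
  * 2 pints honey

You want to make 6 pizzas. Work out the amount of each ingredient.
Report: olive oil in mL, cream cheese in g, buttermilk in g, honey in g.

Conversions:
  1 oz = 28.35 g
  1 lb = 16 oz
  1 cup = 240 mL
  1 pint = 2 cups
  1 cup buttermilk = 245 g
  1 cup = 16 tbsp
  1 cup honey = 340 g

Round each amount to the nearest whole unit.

Scaling factor: 6/8 = 3/4 = 0.75.
olive oil: 1.5 pint × 3/4 × 2 cup/pint × 240 mL/cup = 540 mL
cream cheese: (2 lb + 1 oz = 2.0625 lb) × 3/4 × 16 oz/lb × 28.35 g/oz ≈ 702 g
buttermilk: 3 tbsp × 3/4 ÷ 16 tbsp/cup × 245 g/cup ≈ 34 g
honey: 2 pint × 3/4 × 2 cup/pint × 340 g/cup = 1020 g

olive oil: 540 mL; cream cheese: 702 g; buttermilk: 34 g; honey: 1020 g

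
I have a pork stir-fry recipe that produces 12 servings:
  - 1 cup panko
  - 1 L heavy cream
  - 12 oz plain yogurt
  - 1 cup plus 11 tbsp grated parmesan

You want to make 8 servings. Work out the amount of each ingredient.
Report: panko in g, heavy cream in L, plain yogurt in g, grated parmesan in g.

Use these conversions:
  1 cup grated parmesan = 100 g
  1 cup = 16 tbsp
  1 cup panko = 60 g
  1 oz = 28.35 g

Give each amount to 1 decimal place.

panko: 40.0 g; heavy cream: 0.7 L; plain yogurt: 226.8 g; grated parmesan: 112.5 g

Scaling factor: 8/12 = 2/3.
panko: 1 cup × 2/3 × 60 g/cup = 40.0 g
heavy cream: 1 L × 2/3 ≈ 0.7 L
plain yogurt: 12 oz × 2/3 × 28.35 g/oz = 226.8 g
grated parmesan: (1 cup + 11 tbsp = 1.6875 cup) × 2/3 × 100 g/cup = 112.5 g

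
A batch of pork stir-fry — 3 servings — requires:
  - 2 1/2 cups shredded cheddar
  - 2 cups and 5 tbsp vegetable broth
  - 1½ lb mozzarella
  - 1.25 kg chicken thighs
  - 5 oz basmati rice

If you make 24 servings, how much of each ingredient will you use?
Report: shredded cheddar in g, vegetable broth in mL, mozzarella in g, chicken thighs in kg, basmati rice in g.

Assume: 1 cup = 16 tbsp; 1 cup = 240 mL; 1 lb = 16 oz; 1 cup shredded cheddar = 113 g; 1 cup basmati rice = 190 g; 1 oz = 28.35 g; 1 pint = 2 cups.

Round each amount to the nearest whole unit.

shredded cheddar: 2260 g; vegetable broth: 4440 mL; mozzarella: 5443 g; chicken thighs: 10 kg; basmati rice: 1134 g

Scaling factor: 24/3 = 8.
shredded cheddar: 2.5 cup × 8 × 113 g/cup = 2260 g
vegetable broth: (2 cup + 5 tbsp = 2.3125 cup) × 8 × 240 mL/cup = 4440 mL
mozzarella: 1.5 lb × 8 × 16 oz/lb × 28.35 g/oz ≈ 5443 g
chicken thighs: 1.25 kg × 8 = 10 kg
basmati rice: 5 oz × 8 × 28.35 g/oz = 1134 g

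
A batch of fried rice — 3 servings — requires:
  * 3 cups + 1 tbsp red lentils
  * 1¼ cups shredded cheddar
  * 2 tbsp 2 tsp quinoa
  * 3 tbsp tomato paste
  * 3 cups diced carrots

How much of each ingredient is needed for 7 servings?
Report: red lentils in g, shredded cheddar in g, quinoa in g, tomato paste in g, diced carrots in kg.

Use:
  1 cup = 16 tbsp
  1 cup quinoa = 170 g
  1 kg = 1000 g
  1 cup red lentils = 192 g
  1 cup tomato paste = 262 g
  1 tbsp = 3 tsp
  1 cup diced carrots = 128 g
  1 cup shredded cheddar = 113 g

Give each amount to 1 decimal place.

Scaling factor: 7/3.
red lentils: (3 cup + 1 tbsp = 3.0625 cup) × 7/3 × 192 g/cup = 1372.0 g
shredded cheddar: 1.25 cup × 7/3 × 113 g/cup ≈ 329.6 g
quinoa: (2 tbsp + 2 tsp = 8/3 tbsp) × 7/3 ÷ 16 tbsp/cup × 170 g/cup ≈ 66.1 g
tomato paste: 3 tbsp × 7/3 ÷ 16 tbsp/cup × 262 g/cup ≈ 114.6 g
diced carrots: 3 cup × 7/3 × 128 g/cup ÷ 1000 g/kg ≈ 0.9 kg

red lentils: 1372.0 g; shredded cheddar: 329.6 g; quinoa: 66.1 g; tomato paste: 114.6 g; diced carrots: 0.9 kg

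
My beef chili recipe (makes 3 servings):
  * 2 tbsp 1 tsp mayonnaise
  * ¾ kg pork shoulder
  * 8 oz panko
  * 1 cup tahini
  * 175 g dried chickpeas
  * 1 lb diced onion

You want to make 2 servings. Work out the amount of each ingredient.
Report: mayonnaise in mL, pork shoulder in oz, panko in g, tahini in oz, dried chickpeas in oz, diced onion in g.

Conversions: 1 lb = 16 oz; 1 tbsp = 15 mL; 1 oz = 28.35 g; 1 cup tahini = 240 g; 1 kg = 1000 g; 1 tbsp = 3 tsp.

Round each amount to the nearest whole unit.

mayonnaise: 23 mL; pork shoulder: 18 oz; panko: 151 g; tahini: 6 oz; dried chickpeas: 4 oz; diced onion: 302 g

Scaling factor: 2/3.
mayonnaise: (2 tbsp + 1 tsp = 7/3 tbsp) × 2/3 × 15 mL/tbsp ≈ 23 mL
pork shoulder: 0.75 kg × 2/3 × 1000 g/kg ÷ 28.35 g/oz ≈ 18 oz
panko: 8 oz × 2/3 × 28.35 g/oz ≈ 151 g
tahini: 1 cup × 2/3 × 240 g/cup ÷ 28.35 g/oz ≈ 6 oz
dried chickpeas: 175 g × 2/3 ÷ 28.35 g/oz ≈ 4 oz
diced onion: 1 lb × 2/3 × 16 oz/lb × 28.35 g/oz ≈ 302 g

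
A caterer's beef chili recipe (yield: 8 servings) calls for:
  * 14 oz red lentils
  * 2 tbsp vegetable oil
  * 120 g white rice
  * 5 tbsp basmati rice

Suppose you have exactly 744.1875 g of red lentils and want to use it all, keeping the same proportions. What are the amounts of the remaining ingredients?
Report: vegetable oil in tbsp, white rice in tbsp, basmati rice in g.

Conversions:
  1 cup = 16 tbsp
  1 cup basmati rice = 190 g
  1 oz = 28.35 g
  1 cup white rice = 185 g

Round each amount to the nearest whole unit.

The original recipe has 396.9 g of red lentils, so the scaling factor is 744.1875 ÷ 396.9 = 15/8 = 1.875.
vegetable oil: 2 tbsp × 15/8 ≈ 4 tbsp
white rice: 120 g × 15/8 ÷ 185 g/cup × 16 tbsp/cup ≈ 19 tbsp
basmati rice: 5 tbsp × 15/8 ÷ 16 tbsp/cup × 190 g/cup ≈ 111 g

vegetable oil: 4 tbsp; white rice: 19 tbsp; basmati rice: 111 g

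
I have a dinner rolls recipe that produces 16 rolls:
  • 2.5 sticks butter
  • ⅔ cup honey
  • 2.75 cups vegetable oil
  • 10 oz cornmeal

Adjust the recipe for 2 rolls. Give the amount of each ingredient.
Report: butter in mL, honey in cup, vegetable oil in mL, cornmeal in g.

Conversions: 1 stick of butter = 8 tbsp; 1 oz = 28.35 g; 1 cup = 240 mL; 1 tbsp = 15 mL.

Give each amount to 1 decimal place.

butter: 37.5 mL; honey: 0.1 cup; vegetable oil: 82.5 mL; cornmeal: 35.4 g

Scaling factor: 2/16 = 1/8 = 0.125.
butter: 2.5 stick × 1/8 × 8 tbsp/stick × 15 mL/tbsp = 37.5 mL
honey: 2/3 cup × 1/8 ≈ 0.1 cup
vegetable oil: 2.75 cup × 1/8 × 240 mL/cup = 82.5 mL
cornmeal: 10 oz × 1/8 × 28.35 g/oz ≈ 35.4 g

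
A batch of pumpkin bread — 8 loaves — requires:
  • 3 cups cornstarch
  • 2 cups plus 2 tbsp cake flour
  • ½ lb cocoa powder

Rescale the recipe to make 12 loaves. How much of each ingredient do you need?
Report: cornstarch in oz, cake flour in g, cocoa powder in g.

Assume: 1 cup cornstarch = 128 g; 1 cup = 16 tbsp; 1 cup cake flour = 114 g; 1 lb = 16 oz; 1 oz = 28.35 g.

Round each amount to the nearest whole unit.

cornstarch: 20 oz; cake flour: 363 g; cocoa powder: 340 g

Scaling factor: 12/8 = 3/2 = 1.5.
cornstarch: 3 cup × 3/2 × 128 g/cup ÷ 28.35 g/oz ≈ 20 oz
cake flour: (2 cup + 2 tbsp = 2.125 cup) × 3/2 × 114 g/cup ≈ 363 g
cocoa powder: 0.5 lb × 3/2 × 16 oz/lb × 28.35 g/oz ≈ 340 g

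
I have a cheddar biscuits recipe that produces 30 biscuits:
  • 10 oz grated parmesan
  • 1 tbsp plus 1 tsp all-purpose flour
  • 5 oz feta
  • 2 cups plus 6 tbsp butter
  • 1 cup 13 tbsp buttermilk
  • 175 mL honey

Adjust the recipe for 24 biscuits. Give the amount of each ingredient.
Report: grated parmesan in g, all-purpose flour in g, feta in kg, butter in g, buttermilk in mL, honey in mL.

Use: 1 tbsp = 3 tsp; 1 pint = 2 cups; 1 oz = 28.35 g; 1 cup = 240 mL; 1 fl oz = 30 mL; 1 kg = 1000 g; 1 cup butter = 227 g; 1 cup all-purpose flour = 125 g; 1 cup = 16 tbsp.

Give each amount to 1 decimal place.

grated parmesan: 226.8 g; all-purpose flour: 8.3 g; feta: 0.1 kg; butter: 431.3 g; buttermilk: 348.0 mL; honey: 140.0 mL

Scaling factor: 24/30 = 4/5 = 0.8.
grated parmesan: 10 oz × 4/5 × 28.35 g/oz = 226.8 g
all-purpose flour: (1 tbsp + 1 tsp = 4/3 tbsp) × 4/5 ÷ 16 tbsp/cup × 125 g/cup ≈ 8.3 g
feta: 5 oz × 4/5 × 28.35 g/oz ÷ 1000 g/kg ≈ 0.1 kg
butter: (2 cup + 6 tbsp = 2.375 cup) × 4/5 × 227 g/cup = 431.3 g
buttermilk: (1 cup + 13 tbsp = 1.8125 cup) × 4/5 × 240 mL/cup = 348.0 mL
honey: 175 mL × 4/5 = 140.0 mL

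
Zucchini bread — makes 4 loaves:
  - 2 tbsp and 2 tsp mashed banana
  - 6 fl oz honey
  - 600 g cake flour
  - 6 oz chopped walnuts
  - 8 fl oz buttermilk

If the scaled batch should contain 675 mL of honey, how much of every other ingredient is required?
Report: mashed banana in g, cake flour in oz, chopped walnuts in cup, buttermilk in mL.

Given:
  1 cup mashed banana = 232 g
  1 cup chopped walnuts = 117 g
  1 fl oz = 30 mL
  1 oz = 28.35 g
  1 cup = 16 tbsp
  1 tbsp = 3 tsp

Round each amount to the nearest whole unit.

mashed banana: 145 g; cake flour: 79 oz; chopped walnuts: 5 cup; buttermilk: 900 mL

The original recipe has 180 mL of honey, so the scaling factor is 675 ÷ 180 = 15/4 = 3.75.
mashed banana: (2 tbsp + 2 tsp = 8/3 tbsp) × 15/4 ÷ 16 tbsp/cup × 232 g/cup = 145 g
cake flour: 600 g × 15/4 ÷ 28.35 g/oz ≈ 79 oz
chopped walnuts: 6 oz × 15/4 × 28.35 g/oz ÷ 117 g/cup ≈ 5 cup
buttermilk: 8 fl oz × 15/4 × 30 mL/fl oz = 900 mL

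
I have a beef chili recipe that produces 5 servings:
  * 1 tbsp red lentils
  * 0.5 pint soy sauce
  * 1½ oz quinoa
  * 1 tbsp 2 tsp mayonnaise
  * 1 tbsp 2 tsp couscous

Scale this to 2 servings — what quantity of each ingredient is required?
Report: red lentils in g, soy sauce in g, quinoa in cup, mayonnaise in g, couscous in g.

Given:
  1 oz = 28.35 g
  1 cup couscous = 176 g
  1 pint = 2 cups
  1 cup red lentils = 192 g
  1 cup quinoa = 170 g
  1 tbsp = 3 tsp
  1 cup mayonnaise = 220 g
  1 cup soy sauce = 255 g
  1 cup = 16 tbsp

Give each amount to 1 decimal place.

Scaling factor: 2/5 = 0.4.
red lentils: 1 tbsp × 2/5 ÷ 16 tbsp/cup × 192 g/cup = 4.8 g
soy sauce: 0.5 pint × 2/5 × 2 cup/pint × 255 g/cup = 102.0 g
quinoa: 1.5 oz × 2/5 × 28.35 g/oz ÷ 170 g/cup ≈ 0.1 cup
mayonnaise: (1 tbsp + 2 tsp = 5/3 tbsp) × 2/5 ÷ 16 tbsp/cup × 220 g/cup ≈ 9.2 g
couscous: (1 tbsp + 2 tsp = 5/3 tbsp) × 2/5 ÷ 16 tbsp/cup × 176 g/cup ≈ 7.3 g

red lentils: 4.8 g; soy sauce: 102.0 g; quinoa: 0.1 cup; mayonnaise: 9.2 g; couscous: 7.3 g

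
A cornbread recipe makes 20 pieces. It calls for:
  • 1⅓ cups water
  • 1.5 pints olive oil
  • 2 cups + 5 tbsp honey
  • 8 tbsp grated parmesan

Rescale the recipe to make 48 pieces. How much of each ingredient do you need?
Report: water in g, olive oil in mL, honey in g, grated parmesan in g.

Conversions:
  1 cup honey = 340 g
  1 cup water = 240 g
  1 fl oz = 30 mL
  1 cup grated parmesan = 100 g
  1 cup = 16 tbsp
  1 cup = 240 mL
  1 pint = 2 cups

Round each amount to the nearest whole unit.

Scaling factor: 48/20 = 12/5 = 2.4.
water: 4/3 cup × 12/5 × 240 g/cup = 768 g
olive oil: 1.5 pint × 12/5 × 2 cup/pint × 240 mL/cup = 1728 mL
honey: (2 cup + 5 tbsp = 2.3125 cup) × 12/5 × 340 g/cup = 1887 g
grated parmesan: 8 tbsp × 12/5 ÷ 16 tbsp/cup × 100 g/cup = 120 g

water: 768 g; olive oil: 1728 mL; honey: 1887 g; grated parmesan: 120 g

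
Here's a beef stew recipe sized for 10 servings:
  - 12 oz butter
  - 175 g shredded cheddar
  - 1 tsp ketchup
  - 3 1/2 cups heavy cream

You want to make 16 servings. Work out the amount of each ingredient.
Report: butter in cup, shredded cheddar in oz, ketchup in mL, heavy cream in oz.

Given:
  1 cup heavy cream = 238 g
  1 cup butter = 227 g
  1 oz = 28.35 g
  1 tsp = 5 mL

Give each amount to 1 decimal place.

Scaling factor: 16/10 = 8/5 = 1.6.
butter: 12 oz × 8/5 × 28.35 g/oz ÷ 227 g/cup ≈ 2.4 cup
shredded cheddar: 175 g × 8/5 ÷ 28.35 g/oz ≈ 9.9 oz
ketchup: 1 tsp × 8/5 × 5 mL/tsp = 8.0 mL
heavy cream: 3.5 cup × 8/5 × 238 g/cup ÷ 28.35 g/oz ≈ 47.0 oz

butter: 2.4 cup; shredded cheddar: 9.9 oz; ketchup: 8.0 mL; heavy cream: 47.0 oz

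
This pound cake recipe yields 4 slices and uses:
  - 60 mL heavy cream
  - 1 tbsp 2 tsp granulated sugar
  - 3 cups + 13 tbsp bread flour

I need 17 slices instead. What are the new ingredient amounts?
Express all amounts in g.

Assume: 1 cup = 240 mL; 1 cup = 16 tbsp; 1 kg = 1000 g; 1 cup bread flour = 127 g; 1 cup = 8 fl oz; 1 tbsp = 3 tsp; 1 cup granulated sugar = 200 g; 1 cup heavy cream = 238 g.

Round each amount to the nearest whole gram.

Scaling factor: 17/4 = 4.25.
heavy cream: 60 mL × 17/4 ÷ 240 mL/cup × 238 g/cup ≈ 253 g
granulated sugar: (1 tbsp + 2 tsp = 5/3 tbsp) × 17/4 ÷ 16 tbsp/cup × 200 g/cup ≈ 89 g
bread flour: (3 cup + 13 tbsp = 3.8125 cup) × 17/4 × 127 g/cup ≈ 2058 g

heavy cream: 253 g; granulated sugar: 89 g; bread flour: 2058 g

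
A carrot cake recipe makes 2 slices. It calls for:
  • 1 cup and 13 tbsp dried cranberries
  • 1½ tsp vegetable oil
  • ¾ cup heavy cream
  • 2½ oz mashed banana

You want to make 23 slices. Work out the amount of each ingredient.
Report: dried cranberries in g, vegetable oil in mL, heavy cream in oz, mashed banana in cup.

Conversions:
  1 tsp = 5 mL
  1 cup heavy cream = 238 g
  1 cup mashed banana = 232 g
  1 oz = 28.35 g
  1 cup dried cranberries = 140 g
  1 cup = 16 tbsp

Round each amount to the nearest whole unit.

dried cranberries: 2918 g; vegetable oil: 86 mL; heavy cream: 72 oz; mashed banana: 4 cup

Scaling factor: 23/2 = 11.5.
dried cranberries: (1 cup + 13 tbsp = 1.8125 cup) × 23/2 × 140 g/cup ≈ 2918 g
vegetable oil: 1.5 tsp × 23/2 × 5 mL/tsp ≈ 86 mL
heavy cream: 0.75 cup × 23/2 × 238 g/cup ÷ 28.35 g/oz ≈ 72 oz
mashed banana: 2.5 oz × 23/2 × 28.35 g/oz ÷ 232 g/cup ≈ 4 cup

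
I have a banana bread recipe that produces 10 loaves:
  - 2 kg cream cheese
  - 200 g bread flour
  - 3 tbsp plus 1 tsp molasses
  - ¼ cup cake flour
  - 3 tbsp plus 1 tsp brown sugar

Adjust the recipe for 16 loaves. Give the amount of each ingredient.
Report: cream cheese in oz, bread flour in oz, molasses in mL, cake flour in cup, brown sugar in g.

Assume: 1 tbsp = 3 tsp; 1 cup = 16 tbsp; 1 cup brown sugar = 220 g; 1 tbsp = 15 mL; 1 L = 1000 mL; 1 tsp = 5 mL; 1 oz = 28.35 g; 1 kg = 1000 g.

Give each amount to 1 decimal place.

cream cheese: 112.9 oz; bread flour: 11.3 oz; molasses: 80.0 mL; cake flour: 0.4 cup; brown sugar: 73.3 g

Scaling factor: 16/10 = 8/5 = 1.6.
cream cheese: 2 kg × 8/5 × 1000 g/kg ÷ 28.35 g/oz ≈ 112.9 oz
bread flour: 200 g × 8/5 ÷ 28.35 g/oz ≈ 11.3 oz
molasses: (3 tbsp + 1 tsp = 10/3 tbsp) × 8/5 × 15 mL/tbsp = 80.0 mL
cake flour: 0.25 cup × 8/5 = 0.4 cup
brown sugar: (3 tbsp + 1 tsp = 10/3 tbsp) × 8/5 ÷ 16 tbsp/cup × 220 g/cup ≈ 73.3 g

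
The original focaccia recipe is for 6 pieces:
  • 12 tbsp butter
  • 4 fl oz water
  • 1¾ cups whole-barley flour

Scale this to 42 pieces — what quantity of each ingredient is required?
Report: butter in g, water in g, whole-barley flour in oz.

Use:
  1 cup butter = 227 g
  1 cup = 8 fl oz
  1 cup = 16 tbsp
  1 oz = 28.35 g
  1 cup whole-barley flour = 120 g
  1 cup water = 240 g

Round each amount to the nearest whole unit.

Scaling factor: 42/6 = 7.
butter: 12 tbsp × 7 ÷ 16 tbsp/cup × 227 g/cup ≈ 1192 g
water: 4 fl oz × 7 ÷ 8 fl oz/cup × 240 g/cup = 840 g
whole-barley flour: 1.75 cup × 7 × 120 g/cup ÷ 28.35 g/oz ≈ 52 oz

butter: 1192 g; water: 840 g; whole-barley flour: 52 oz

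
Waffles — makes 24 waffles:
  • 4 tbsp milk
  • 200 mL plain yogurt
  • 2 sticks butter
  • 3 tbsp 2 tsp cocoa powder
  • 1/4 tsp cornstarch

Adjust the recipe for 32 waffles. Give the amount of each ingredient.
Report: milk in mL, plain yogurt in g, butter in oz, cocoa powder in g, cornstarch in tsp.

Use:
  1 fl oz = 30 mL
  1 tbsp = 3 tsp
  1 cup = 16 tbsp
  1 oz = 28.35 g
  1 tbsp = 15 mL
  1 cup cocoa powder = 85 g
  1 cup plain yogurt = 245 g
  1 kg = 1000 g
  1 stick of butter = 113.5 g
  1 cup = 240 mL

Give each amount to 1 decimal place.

Scaling factor: 32/24 = 4/3.
milk: 4 tbsp × 4/3 × 15 mL/tbsp = 80.0 mL
plain yogurt: 200 mL × 4/3 ÷ 240 mL/cup × 245 g/cup ≈ 272.2 g
butter: 2 stick × 4/3 × 113.5 g/stick ÷ 28.35 g/oz ≈ 10.7 oz
cocoa powder: (3 tbsp + 2 tsp = 11/3 tbsp) × 4/3 ÷ 16 tbsp/cup × 85 g/cup ≈ 26.0 g
cornstarch: 0.25 tsp × 4/3 ≈ 0.3 tsp

milk: 80.0 mL; plain yogurt: 272.2 g; butter: 10.7 oz; cocoa powder: 26.0 g; cornstarch: 0.3 tsp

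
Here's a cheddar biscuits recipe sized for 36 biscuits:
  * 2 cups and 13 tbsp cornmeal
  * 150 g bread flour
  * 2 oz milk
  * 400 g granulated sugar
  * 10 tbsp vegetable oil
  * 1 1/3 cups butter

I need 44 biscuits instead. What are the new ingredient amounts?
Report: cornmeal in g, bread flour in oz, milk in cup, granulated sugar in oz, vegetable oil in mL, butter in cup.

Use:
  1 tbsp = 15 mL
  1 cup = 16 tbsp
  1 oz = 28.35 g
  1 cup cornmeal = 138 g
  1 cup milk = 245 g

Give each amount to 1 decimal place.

cornmeal: 474.4 g; bread flour: 6.5 oz; milk: 0.3 cup; granulated sugar: 17.2 oz; vegetable oil: 183.3 mL; butter: 1.6 cup

Scaling factor: 44/36 = 11/9.
cornmeal: (2 cup + 13 tbsp = 2.8125 cup) × 11/9 × 138 g/cup ≈ 474.4 g
bread flour: 150 g × 11/9 ÷ 28.35 g/oz ≈ 6.5 oz
milk: 2 oz × 11/9 × 28.35 g/oz ÷ 245 g/cup ≈ 0.3 cup
granulated sugar: 400 g × 11/9 ÷ 28.35 g/oz ≈ 17.2 oz
vegetable oil: 10 tbsp × 11/9 × 15 mL/tbsp ≈ 183.3 mL
butter: 4/3 cup × 11/9 ≈ 1.6 cup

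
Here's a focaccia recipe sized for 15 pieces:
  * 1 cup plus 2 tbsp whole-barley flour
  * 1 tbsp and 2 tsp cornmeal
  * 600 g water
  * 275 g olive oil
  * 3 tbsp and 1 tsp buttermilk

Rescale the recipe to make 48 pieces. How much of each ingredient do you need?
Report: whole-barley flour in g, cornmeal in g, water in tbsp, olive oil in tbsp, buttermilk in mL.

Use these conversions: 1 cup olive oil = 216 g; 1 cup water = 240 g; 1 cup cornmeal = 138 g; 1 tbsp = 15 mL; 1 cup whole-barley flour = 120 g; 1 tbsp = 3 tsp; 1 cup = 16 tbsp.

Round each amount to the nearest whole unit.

Scaling factor: 48/15 = 16/5 = 3.2.
whole-barley flour: (1 cup + 2 tbsp = 1.125 cup) × 16/5 × 120 g/cup = 432 g
cornmeal: (1 tbsp + 2 tsp = 5/3 tbsp) × 16/5 ÷ 16 tbsp/cup × 138 g/cup = 46 g
water: 600 g × 16/5 ÷ 240 g/cup × 16 tbsp/cup = 128 tbsp
olive oil: 275 g × 16/5 ÷ 216 g/cup × 16 tbsp/cup ≈ 65 tbsp
buttermilk: (3 tbsp + 1 tsp = 10/3 tbsp) × 16/5 × 15 mL/tbsp = 160 mL

whole-barley flour: 432 g; cornmeal: 46 g; water: 128 tbsp; olive oil: 65 tbsp; buttermilk: 160 mL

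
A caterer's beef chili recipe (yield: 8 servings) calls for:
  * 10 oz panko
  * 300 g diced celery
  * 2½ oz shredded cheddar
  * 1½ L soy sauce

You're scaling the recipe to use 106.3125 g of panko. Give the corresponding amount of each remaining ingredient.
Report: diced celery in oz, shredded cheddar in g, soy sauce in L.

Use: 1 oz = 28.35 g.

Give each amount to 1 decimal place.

diced celery: 4.0 oz; shredded cheddar: 26.6 g; soy sauce: 0.6 L

The original recipe has 283.5 g of panko, so the scaling factor is 106.3125 ÷ 283.5 = 3/8 = 0.375.
diced celery: 300 g × 3/8 ÷ 28.35 g/oz ≈ 4.0 oz
shredded cheddar: 2.5 oz × 3/8 × 28.35 g/oz ≈ 26.6 g
soy sauce: 1.5 L × 3/8 ≈ 0.6 L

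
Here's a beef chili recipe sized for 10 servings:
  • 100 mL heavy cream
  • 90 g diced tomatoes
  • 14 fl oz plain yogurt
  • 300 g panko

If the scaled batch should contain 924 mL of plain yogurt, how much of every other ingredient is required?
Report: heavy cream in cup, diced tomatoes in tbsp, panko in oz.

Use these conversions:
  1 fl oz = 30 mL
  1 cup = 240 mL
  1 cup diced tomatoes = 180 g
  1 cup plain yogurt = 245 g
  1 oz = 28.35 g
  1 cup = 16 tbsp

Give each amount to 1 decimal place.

The original recipe has 420 mL of plain yogurt, so the scaling factor is 924 ÷ 420 = 11/5 = 2.2.
heavy cream: 100 mL × 11/5 ÷ 240 mL/cup ≈ 0.9 cup
diced tomatoes: 90 g × 11/5 ÷ 180 g/cup × 16 tbsp/cup = 17.6 tbsp
panko: 300 g × 11/5 ÷ 28.35 g/oz ≈ 23.3 oz

heavy cream: 0.9 cup; diced tomatoes: 17.6 tbsp; panko: 23.3 oz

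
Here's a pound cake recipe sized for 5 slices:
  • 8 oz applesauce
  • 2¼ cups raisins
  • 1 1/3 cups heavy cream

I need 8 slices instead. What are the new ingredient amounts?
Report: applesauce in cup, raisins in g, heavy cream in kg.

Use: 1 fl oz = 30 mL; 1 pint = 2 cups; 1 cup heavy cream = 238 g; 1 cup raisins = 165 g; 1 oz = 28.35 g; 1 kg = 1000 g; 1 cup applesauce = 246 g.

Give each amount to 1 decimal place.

Scaling factor: 8/5 = 1.6.
applesauce: 8 oz × 8/5 × 28.35 g/oz ÷ 246 g/cup ≈ 1.5 cup
raisins: 2.25 cup × 8/5 × 165 g/cup = 594.0 g
heavy cream: 4/3 cup × 8/5 × 238 g/cup ÷ 1000 g/kg ≈ 0.5 kg

applesauce: 1.5 cup; raisins: 594.0 g; heavy cream: 0.5 kg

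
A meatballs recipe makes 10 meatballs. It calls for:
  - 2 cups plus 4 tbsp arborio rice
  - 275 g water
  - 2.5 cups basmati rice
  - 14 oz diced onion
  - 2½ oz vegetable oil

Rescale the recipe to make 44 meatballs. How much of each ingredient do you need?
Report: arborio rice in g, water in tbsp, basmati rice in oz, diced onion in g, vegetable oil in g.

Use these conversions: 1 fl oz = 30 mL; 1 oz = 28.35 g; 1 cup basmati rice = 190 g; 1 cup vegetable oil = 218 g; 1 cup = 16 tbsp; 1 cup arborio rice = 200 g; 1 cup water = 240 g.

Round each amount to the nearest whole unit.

arborio rice: 1980 g; water: 81 tbsp; basmati rice: 74 oz; diced onion: 1746 g; vegetable oil: 312 g

Scaling factor: 44/10 = 22/5 = 4.4.
arborio rice: (2 cup + 4 tbsp = 2.25 cup) × 22/5 × 200 g/cup = 1980 g
water: 275 g × 22/5 ÷ 240 g/cup × 16 tbsp/cup ≈ 81 tbsp
basmati rice: 2.5 cup × 22/5 × 190 g/cup ÷ 28.35 g/oz ≈ 74 oz
diced onion: 14 oz × 22/5 × 28.35 g/oz ≈ 1746 g
vegetable oil: 2.5 oz × 22/5 × 28.35 g/oz ≈ 312 g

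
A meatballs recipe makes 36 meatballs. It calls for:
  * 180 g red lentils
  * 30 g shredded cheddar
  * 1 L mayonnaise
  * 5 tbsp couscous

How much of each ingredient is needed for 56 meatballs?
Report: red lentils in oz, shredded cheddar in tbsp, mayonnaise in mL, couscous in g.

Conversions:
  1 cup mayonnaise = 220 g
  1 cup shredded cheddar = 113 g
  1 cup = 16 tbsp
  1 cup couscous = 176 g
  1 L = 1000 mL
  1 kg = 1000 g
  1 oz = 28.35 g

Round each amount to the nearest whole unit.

red lentils: 10 oz; shredded cheddar: 7 tbsp; mayonnaise: 1556 mL; couscous: 86 g

Scaling factor: 56/36 = 14/9.
red lentils: 180 g × 14/9 ÷ 28.35 g/oz ≈ 10 oz
shredded cheddar: 30 g × 14/9 ÷ 113 g/cup × 16 tbsp/cup ≈ 7 tbsp
mayonnaise: 1 L × 14/9 × 1000 mL/L ≈ 1556 mL
couscous: 5 tbsp × 14/9 ÷ 16 tbsp/cup × 176 g/cup ≈ 86 g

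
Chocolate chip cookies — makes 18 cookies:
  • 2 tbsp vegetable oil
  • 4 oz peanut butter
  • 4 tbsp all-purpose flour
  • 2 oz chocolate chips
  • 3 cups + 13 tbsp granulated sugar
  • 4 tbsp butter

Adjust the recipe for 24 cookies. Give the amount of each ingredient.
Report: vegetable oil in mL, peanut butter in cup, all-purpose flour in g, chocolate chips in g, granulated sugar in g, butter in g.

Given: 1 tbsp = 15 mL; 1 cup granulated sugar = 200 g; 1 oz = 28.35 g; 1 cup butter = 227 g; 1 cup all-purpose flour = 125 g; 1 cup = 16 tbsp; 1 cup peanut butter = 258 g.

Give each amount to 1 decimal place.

vegetable oil: 40.0 mL; peanut butter: 0.6 cup; all-purpose flour: 41.7 g; chocolate chips: 75.6 g; granulated sugar: 1016.7 g; butter: 75.7 g

Scaling factor: 24/18 = 4/3.
vegetable oil: 2 tbsp × 4/3 × 15 mL/tbsp = 40.0 mL
peanut butter: 4 oz × 4/3 × 28.35 g/oz ÷ 258 g/cup ≈ 0.6 cup
all-purpose flour: 4 tbsp × 4/3 ÷ 16 tbsp/cup × 125 g/cup ≈ 41.7 g
chocolate chips: 2 oz × 4/3 × 28.35 g/oz = 75.6 g
granulated sugar: (3 cup + 13 tbsp = 3.8125 cup) × 4/3 × 200 g/cup ≈ 1016.7 g
butter: 4 tbsp × 4/3 ÷ 16 tbsp/cup × 227 g/cup ≈ 75.7 g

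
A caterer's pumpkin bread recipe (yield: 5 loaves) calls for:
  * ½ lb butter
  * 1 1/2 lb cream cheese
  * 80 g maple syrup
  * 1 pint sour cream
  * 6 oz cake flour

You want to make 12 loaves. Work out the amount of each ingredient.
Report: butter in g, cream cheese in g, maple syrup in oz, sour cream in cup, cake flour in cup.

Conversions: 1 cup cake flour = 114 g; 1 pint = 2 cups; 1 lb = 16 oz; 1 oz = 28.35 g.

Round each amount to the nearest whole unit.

Scaling factor: 12/5 = 2.4.
butter: 0.5 lb × 12/5 × 16 oz/lb × 28.35 g/oz ≈ 544 g
cream cheese: 1.5 lb × 12/5 × 16 oz/lb × 28.35 g/oz ≈ 1633 g
maple syrup: 80 g × 12/5 ÷ 28.35 g/oz ≈ 7 oz
sour cream: 1 pint × 12/5 × 2 cup/pint ≈ 5 cup
cake flour: 6 oz × 12/5 × 28.35 g/oz ÷ 114 g/cup ≈ 4 cup

butter: 544 g; cream cheese: 1633 g; maple syrup: 7 oz; sour cream: 5 cup; cake flour: 4 cup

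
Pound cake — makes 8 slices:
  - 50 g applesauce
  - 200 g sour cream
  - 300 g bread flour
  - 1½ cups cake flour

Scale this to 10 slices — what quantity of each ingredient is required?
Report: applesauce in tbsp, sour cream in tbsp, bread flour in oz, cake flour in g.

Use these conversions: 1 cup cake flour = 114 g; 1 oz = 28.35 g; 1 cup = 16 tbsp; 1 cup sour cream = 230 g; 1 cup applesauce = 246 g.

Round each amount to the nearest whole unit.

applesauce: 4 tbsp; sour cream: 17 tbsp; bread flour: 13 oz; cake flour: 214 g

Scaling factor: 10/8 = 5/4 = 1.25.
applesauce: 50 g × 5/4 ÷ 246 g/cup × 16 tbsp/cup ≈ 4 tbsp
sour cream: 200 g × 5/4 ÷ 230 g/cup × 16 tbsp/cup ≈ 17 tbsp
bread flour: 300 g × 5/4 ÷ 28.35 g/oz ≈ 13 oz
cake flour: 1.5 cup × 5/4 × 114 g/cup ≈ 214 g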